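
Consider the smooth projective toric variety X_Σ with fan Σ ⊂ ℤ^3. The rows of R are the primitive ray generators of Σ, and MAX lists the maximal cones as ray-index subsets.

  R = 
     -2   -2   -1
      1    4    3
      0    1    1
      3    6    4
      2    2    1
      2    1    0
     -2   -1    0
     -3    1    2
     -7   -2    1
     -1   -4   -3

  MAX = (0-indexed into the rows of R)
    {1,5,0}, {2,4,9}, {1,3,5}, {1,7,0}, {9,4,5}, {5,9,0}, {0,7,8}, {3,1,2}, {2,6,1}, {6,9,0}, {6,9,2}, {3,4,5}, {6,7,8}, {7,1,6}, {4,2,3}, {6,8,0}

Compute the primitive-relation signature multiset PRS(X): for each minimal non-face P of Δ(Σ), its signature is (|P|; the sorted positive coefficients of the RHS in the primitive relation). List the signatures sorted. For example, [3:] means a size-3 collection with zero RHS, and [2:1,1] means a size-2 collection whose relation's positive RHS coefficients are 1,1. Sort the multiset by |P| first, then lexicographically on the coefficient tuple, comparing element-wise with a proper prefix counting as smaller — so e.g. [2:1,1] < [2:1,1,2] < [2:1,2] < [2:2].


23 collections generate NE(X_Σ); each relation:

  P = {0,4}:  v_{0} + v_{4} = 0  so sig = [2:]
  P = {1,9}:  v_{1} + v_{9} = 0  so sig = [2:]
  P = {5,6}:  v_{5} + v_{6} = 0  so sig = [2:]
  P = {0,2}:  v_{0} + v_{2} = v_{6}  so sig = [2:1]
  P = {0,3}:  v_{0} + v_{3} = v_{1}  so sig = [2:1]
  P = {1,4}:  v_{1} + v_{4} = v_{3}  so sig = [2:1]
  P = {2,5}:  v_{2} + v_{5} = v_{4}  so sig = [2:1]
  P = {3,9}:  v_{3} + v_{9} = v_{4}  so sig = [2:1]
  P = {4,6}:  v_{4} + v_{6} = v_{2}  so sig = [2:1]
  P = {3,6}:  v_{3} + v_{6} = v_{1} + v_{2}  so sig = [2:1,1]
  P = {4,7}:  v_{4} + v_{7} = v_{1} + v_{6}  so sig = [2:1,1]
  P = {4,8}:  v_{4} + v_{8} = v_{6} + v_{7}  so sig = [2:1,1]
  P = {5,7}:  v_{5} + v_{7} = v_{0} + v_{1}  so sig = [2:1,1]
  P = {5,8}:  v_{5} + v_{8} = v_{0} + v_{7}  so sig = [2:1,1]
  P = {7,9}:  v_{7} + v_{9} = v_{0} + v_{6}  so sig = [2:1,1]
  P = {3,8}:  v_{3} + v_{8} = v_{1} + v_{6} + v_{7}  so sig = [2:1,1,1]
  P = {2,7}:  v_{2} + v_{7} = v_{1} + 2·v_{6}  so sig = [2:1,2]
  P = {2,8}:  v_{2} + v_{8} = 2·v_{6} + v_{7}  so sig = [2:1,2]
  P = {3,7}:  v_{3} + v_{7} = 2·v_{1} + v_{6}  so sig = [2:1,2]
  P = {1,8}:  v_{1} + v_{8} = 2·v_{7}  so sig = [2:2]
  P = {8,9}:  v_{8} + v_{9} = 2·v_{0} + 2·v_{6}  so sig = [2:2,2]
  P = {0,1,6}:  v_{0} + v_{1} + v_{6} = v_{7}  so sig = [3:1]
  P = {0,6,7}:  v_{0} + v_{6} + v_{7} = v_{8}  so sig = [3:1]

Hence PRS(X_Σ) =
[[2:], [2:], [2:], [2:1], [2:1], [2:1], [2:1], [2:1], [2:1], [2:1,1], [2:1,1], [2:1,1], [2:1,1], [2:1,1], [2:1,1], [2:1,1,1], [2:1,2], [2:1,2], [2:1,2], [2:2], [2:2,2], [3:1], [3:1]]


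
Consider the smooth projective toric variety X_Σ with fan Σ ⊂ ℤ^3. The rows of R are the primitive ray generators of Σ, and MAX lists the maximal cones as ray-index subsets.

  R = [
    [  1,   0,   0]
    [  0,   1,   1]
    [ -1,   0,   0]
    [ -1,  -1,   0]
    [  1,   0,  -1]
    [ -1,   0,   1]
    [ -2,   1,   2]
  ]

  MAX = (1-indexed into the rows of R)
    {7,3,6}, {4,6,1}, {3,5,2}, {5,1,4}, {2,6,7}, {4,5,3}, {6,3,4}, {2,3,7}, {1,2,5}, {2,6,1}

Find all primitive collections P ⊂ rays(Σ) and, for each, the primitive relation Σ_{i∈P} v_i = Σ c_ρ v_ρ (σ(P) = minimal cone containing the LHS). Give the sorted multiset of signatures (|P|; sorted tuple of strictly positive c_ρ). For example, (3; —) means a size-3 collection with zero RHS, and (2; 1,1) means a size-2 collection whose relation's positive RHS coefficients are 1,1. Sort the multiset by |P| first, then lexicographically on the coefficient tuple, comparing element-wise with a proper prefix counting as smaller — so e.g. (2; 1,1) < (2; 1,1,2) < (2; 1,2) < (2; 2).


7 minimal non-faces of Δ(Σ) (on 7 rays):

  P = {1,3}:  v_{1} + v_{3} = 0  ⟹  sig = (2; —)
  P = {5,6}:  v_{5} + v_{6} = 0  ⟹  sig = (2; —)
  P = {2,4}:  v_{2} + v_{4} = v_{6}  ⟹  sig = (2; 1)
  P = {1,7}:  v_{1} + v_{7} = v_{2} + v_{6}  ⟹  sig = (2; 1,1)
  P = {5,7}:  v_{5} + v_{7} = v_{2} + v_{3}  ⟹  sig = (2; 1,1)
  P = {4,7}:  v_{4} + v_{7} = v_{3} + 2·v_{6}  ⟹  sig = (2; 1,2)
  P = {2,3,6}:  v_{2} + v_{3} + v_{6} = v_{7}  ⟹  sig = (3; 1)

Sorted signature multiset PRS(X):
    |P|=2: 6 collections, coeffs (), (), (1), (1,1), (1,1), (1,2)
    |P|=3: 1 collection, coeffs (1)


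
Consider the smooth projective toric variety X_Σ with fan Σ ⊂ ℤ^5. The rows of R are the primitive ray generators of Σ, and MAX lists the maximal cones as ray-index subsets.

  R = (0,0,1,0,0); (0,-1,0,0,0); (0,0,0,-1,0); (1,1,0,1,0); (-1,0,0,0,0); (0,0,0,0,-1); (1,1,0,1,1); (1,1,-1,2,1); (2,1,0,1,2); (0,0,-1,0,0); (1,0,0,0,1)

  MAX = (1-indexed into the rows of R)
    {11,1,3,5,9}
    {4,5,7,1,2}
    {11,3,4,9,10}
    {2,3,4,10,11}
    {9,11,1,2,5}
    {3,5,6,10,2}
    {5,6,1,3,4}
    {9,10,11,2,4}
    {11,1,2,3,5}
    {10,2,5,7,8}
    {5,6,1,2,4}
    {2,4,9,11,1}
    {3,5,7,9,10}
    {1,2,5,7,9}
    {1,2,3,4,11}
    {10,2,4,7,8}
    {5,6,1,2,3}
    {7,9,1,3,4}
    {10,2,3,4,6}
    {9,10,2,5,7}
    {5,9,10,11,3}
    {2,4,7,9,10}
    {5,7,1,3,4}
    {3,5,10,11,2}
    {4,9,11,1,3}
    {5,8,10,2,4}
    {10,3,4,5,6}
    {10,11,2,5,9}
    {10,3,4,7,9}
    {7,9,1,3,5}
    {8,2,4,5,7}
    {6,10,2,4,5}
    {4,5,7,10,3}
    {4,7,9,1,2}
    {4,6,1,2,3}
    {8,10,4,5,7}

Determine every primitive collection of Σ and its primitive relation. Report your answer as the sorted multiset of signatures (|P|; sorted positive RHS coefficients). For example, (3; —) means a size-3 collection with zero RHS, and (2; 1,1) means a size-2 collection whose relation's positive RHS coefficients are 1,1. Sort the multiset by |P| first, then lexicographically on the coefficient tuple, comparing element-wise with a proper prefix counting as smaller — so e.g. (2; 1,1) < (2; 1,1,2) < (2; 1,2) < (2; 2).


Minimal non-faces — 16 found among 11 rays, 36 max cones:

  P = {1,10}:  v_{1} + v_{10} = 0 — sig = (2; —)
  P = {6,7}:  v_{6} + v_{7} = v_{4} — sig = (2; 1)
  P = {7,11}:  v_{7} + v_{11} = v_{9} — sig = (2; 1)
  P = {3,8}:  v_{3} + v_{8} = v_{7} + v_{10} — sig = (2; 1,1)
  P = {6,9}:  v_{6} + v_{9} = v_{4} + v_{11} — sig = (2; 1,1)
  P = {6,11}:  v_{6} + v_{11} = v_{2} + v_{3} + v_{4} — sig = (2; 1,1,1)
  P = {1,8}:  v_{1} + v_{8} = v_{2} + v_{4} + v_{5} + v_{7} — sig = (2; 1,1,1,1)
  P = {6,8}:  v_{6} + v_{8} = v_{2} + 2·v_{4} + v_{5} + v_{10} — sig = (2; 1,1,1,2)
  P = {8,11}:  v_{8} + v_{11} = v_{2} + 2·v_{7} + v_{10} — sig = (2; 1,1,2)
  P = {8,9}:  v_{8} + v_{9} = v_{2} + 3·v_{7} + v_{10} — sig = (2; 1,1,3)
  P = {2,3,7}:  v_{2} + v_{3} + v_{7} = v_{11} — sig = (3; 1)
  P = {4,5,11}:  v_{4} + v_{5} + v_{11} = v_{7} — sig = (3; 1)
  P = {2,3,9}:  v_{2} + v_{3} + v_{9} = 2·v_{11} — sig = (3; 2)
  P = {4,5,9}:  v_{4} + v_{5} + v_{9} = 2·v_{7} — sig = (3; 2)
  P = {2,3,4,5}:  v_{2} + v_{3} + v_{4} + v_{5} = 0 — sig = (4; —)
  P = {2,4,5,7,10}:  v_{2} + v_{4} + v_{5} + v_{7} + v_{10} = v_{8} — sig = (5; 1)

Hence PRS(X_Σ) =
{ (2; —),  (2; 1) ×2,  (2; 1,1) ×2,  (2; 1,1,1),  (2; 1,1,1,1),  (2; 1,1,1,2),  (2; 1,1,2),  (2; 1,1,3),  (3; 1) ×2,  (3; 2) ×2,  (4; —),  (5; 1) }


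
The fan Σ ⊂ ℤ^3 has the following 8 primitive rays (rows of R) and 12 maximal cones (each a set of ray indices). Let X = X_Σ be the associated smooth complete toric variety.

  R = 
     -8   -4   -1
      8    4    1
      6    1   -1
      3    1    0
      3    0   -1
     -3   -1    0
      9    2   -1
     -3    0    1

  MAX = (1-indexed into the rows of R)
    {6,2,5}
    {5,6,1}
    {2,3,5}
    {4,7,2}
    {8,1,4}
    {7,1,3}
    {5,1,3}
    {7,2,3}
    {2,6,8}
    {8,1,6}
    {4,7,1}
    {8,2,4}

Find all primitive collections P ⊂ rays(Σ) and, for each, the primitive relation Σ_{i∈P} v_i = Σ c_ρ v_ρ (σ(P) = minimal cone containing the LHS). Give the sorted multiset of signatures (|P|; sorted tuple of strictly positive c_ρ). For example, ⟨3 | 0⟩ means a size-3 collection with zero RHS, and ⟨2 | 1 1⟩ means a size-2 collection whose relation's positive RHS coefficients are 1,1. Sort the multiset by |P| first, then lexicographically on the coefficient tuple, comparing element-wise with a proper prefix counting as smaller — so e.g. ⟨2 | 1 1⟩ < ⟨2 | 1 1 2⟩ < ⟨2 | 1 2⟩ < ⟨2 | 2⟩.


Primitive collections (10):

  P={1,2}:  v_{1} + v_{2} = 0 — sig = ⟨2 | 0⟩
  P={4,6}:  v_{4} + v_{6} = 0 — sig = ⟨2 | 0⟩
  P={5,8}:  v_{5} + v_{8} = 0 — sig = ⟨2 | 0⟩
  P={3,4}:  v_{3} + v_{4} = v_{7} — sig = ⟨2 | 1⟩
  P={3,6}:  v_{3} + v_{6} = v_{5} — sig = ⟨2 | 1⟩
  P={3,8}:  v_{3} + v_{8} = v_{4} — sig = ⟨2 | 1⟩
  P={4,5}:  v_{4} + v_{5} = v_{3} — sig = ⟨2 | 1⟩
  P={6,7}:  v_{6} + v_{7} = v_{3} — sig = ⟨2 | 1⟩
  P={5,7}:  v_{5} + v_{7} = 2·v_{3} — sig = ⟨2 | 2⟩
  P={7,8}:  v_{7} + v_{8} = 2·v_{4} — sig = ⟨2 | 2⟩

Sorted signature multiset PRS(X):
[⟨2 | 0⟩, ⟨2 | 0⟩, ⟨2 | 0⟩, ⟨2 | 1⟩, ⟨2 | 1⟩, ⟨2 | 1⟩, ⟨2 | 1⟩, ⟨2 | 1⟩, ⟨2 | 2⟩, ⟨2 | 2⟩]


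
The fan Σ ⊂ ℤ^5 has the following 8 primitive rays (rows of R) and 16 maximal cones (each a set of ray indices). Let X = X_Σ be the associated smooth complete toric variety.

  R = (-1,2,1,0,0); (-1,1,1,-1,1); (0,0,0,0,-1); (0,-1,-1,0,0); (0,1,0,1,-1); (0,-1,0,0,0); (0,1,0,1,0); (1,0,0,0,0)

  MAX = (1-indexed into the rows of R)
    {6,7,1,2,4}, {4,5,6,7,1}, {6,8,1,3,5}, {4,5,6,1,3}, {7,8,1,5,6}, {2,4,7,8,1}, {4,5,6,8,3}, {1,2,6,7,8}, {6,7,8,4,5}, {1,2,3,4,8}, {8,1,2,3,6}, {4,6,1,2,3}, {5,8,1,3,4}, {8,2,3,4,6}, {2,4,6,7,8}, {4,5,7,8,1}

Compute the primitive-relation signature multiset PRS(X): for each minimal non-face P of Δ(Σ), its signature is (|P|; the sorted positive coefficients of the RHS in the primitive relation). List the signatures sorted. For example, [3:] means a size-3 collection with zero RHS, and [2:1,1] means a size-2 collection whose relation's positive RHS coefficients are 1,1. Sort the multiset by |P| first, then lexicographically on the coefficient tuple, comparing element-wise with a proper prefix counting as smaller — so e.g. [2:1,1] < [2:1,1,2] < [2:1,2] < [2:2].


|primitive collections| = 3. Relations:

  P = {2,5}:  v_{2} + v_{5} = v_{1}  →  sig = [2:1]
  P = {3,7}:  v_{3} + v_{7} = v_{5}  →  sig = [2:1]
  P = {1,4,6,8}:  v_{1} + v_{4} + v_{6} + v_{8} = 0  →  sig = [4:]

Hence PRS(X_Σ) =
[[2:1], [2:1], [4:]]


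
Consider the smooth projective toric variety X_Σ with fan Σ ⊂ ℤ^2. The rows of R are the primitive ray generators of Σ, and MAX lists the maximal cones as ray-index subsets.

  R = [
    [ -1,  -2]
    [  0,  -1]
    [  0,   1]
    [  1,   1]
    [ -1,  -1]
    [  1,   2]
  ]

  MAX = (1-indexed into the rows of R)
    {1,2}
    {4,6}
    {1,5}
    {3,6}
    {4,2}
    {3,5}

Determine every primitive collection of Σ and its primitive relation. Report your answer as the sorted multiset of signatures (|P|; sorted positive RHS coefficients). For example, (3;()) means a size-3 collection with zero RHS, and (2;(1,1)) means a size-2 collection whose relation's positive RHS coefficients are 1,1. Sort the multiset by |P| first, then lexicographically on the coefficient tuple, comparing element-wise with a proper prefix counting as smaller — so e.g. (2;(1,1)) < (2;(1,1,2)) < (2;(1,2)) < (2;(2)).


Primitive collections (9):

  P = {1,6}:  v_{1} + v_{6} = 0  →  sig = (2;())
  P = {2,3}:  v_{2} + v_{3} = 0  →  sig = (2;())
  P = {4,5}:  v_{4} + v_{5} = 0  →  sig = (2;())
  P = {1,3}:  v_{1} + v_{3} = v_{5}  →  sig = (2;(1))
  P = {1,4}:  v_{1} + v_{4} = v_{2}  →  sig = (2;(1))
  P = {2,5}:  v_{2} + v_{5} = v_{1}  →  sig = (2;(1))
  P = {2,6}:  v_{2} + v_{6} = v_{4}  →  sig = (2;(1))
  P = {3,4}:  v_{3} + v_{4} = v_{6}  →  sig = (2;(1))
  P = {5,6}:  v_{5} + v_{6} = v_{3}  →  sig = (2;(1))

Signatures (|P|; sorted positive RHS coefficients), sorted:
[(2;()), (2;()), (2;()), (2;(1)), (2;(1)), (2;(1)), (2;(1)), (2;(1)), (2;(1))]


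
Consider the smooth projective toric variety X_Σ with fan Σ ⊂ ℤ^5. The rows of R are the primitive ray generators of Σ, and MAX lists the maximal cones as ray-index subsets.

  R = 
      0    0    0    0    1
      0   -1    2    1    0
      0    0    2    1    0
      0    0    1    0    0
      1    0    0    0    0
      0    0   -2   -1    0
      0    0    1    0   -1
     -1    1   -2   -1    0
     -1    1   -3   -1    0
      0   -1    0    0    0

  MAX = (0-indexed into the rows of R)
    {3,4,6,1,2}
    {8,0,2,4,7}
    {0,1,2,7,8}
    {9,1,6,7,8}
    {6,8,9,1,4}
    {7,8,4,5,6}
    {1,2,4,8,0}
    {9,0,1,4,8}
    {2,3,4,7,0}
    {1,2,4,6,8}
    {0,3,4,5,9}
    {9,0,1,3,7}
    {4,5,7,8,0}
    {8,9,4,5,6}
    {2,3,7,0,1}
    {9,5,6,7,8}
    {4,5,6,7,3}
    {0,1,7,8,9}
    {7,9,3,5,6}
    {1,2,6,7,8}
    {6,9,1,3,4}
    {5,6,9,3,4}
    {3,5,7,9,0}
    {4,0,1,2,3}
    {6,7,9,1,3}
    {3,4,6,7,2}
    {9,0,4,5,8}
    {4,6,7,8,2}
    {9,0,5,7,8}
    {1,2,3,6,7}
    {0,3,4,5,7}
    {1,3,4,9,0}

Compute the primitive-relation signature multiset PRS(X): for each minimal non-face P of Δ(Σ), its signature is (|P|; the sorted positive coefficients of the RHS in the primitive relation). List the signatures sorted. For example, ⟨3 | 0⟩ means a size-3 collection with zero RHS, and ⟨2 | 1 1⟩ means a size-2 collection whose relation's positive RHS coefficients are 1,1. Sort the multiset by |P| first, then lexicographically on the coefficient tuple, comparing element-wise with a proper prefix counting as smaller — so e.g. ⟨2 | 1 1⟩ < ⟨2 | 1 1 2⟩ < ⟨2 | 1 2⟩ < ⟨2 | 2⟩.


The 7 primitive collections of Σ (r=10, n=5):

  P = {2,5}:  v_{2} + v_{5} = 0  so sig = ⟨2 | 0⟩
  P = {0,6}:  v_{0} + v_{6} = v_{3}  so sig = ⟨2 | 1⟩
  P = {1,5}:  v_{1} + v_{5} = v_{9}  so sig = ⟨2 | 1⟩
  P = {2,9}:  v_{2} + v_{9} = v_{1}  so sig = ⟨2 | 1⟩
  P = {3,8}:  v_{3} + v_{8} = v_{7}  so sig = ⟨2 | 1⟩
  P = {1,4,7}:  v_{1} + v_{4} + v_{7} = 0  so sig = ⟨3 | 0⟩
  P = {4,7,9}:  v_{4} + v_{7} + v_{9} = v_{5}  so sig = ⟨3 | 1⟩

so the primitive-relation signature multiset is
[⟨2 | 0⟩, ⟨2 | 1⟩, ⟨2 | 1⟩, ⟨2 | 1⟩, ⟨2 | 1⟩, ⟨3 | 0⟩, ⟨3 | 1⟩]


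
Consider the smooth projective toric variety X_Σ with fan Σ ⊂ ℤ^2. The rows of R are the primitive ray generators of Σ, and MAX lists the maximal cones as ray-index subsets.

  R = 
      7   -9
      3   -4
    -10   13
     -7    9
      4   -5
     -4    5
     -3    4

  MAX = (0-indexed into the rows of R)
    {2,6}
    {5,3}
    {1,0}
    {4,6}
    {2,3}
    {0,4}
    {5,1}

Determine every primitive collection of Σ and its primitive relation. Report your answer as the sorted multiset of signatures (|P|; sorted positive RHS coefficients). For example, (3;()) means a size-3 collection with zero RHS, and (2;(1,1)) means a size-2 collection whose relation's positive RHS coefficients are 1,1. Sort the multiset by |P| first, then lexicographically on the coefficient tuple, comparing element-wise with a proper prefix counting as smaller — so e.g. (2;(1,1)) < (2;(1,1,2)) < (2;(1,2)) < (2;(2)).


Σ has 14 primitive collections:

  P={0,3}:  v_{0} + v_{3} = 0  ⟹  sig = (2;())
  P={1,6}:  v_{1} + v_{6} = 0  ⟹  sig = (2;())
  P={4,5}:  v_{4} + v_{5} = 0  ⟹  sig = (2;())
  P={0,2}:  v_{0} + v_{2} = v_{6}  ⟹  sig = (2;(1))
  P={0,5}:  v_{0} + v_{5} = v_{1}  ⟹  sig = (2;(1))
  P={0,6}:  v_{0} + v_{6} = v_{4}  ⟹  sig = (2;(1))
  P={1,2}:  v_{1} + v_{2} = v_{3}  ⟹  sig = (2;(1))
  P={1,3}:  v_{1} + v_{3} = v_{5}  ⟹  sig = (2;(1))
  P={1,4}:  v_{1} + v_{4} = v_{0}  ⟹  sig = (2;(1))
  P={3,4}:  v_{3} + v_{4} = v_{6}  ⟹  sig = (2;(1))
  P={3,6}:  v_{3} + v_{6} = v_{2}  ⟹  sig = (2;(1))
  P={5,6}:  v_{5} + v_{6} = v_{3}  ⟹  sig = (2;(1))
  P={2,4}:  v_{2} + v_{4} = 2·v_{6}  ⟹  sig = (2;(2))
  P={2,5}:  v_{2} + v_{5} = 2·v_{3}  ⟹  sig = (2;(2))

Sorted signature multiset PRS(X):
{ (2;()) ×3,  (2;(1)) ×9,  (2;(2)) ×2 }


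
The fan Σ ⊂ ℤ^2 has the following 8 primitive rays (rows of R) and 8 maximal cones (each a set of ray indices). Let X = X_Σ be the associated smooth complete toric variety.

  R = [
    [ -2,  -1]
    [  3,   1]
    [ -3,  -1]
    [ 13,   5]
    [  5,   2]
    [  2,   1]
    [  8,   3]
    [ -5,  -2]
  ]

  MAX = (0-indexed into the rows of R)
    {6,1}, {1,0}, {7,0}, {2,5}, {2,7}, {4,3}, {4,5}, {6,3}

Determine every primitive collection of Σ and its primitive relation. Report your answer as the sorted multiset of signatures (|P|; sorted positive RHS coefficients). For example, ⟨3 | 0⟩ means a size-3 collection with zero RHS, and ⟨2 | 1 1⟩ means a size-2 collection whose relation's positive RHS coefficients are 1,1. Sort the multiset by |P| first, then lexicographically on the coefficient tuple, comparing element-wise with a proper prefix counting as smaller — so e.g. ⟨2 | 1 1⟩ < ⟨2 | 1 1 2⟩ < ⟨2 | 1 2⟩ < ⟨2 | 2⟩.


|primitive collections| = 20. Relations:

  • {0,5}:  v_{0} + v_{5} = 0  ⟹  sig = ⟨2 | 0⟩
  • {1,2}:  v_{1} + v_{2} = 0  ⟹  sig = ⟨2 | 0⟩
  • {4,7}:  v_{4} + v_{7} = 0  ⟹  sig = ⟨2 | 0⟩
  • {0,2}:  v_{0} + v_{2} = v_{7}  ⟹  sig = ⟨2 | 1⟩
  • {0,4}:  v_{0} + v_{4} = v_{1}  ⟹  sig = ⟨2 | 1⟩
  • {1,4}:  v_{1} + v_{4} = v_{6}  ⟹  sig = ⟨2 | 1⟩
  • {1,5}:  v_{1} + v_{5} = v_{4}  ⟹  sig = ⟨2 | 1⟩
  • {1,7}:  v_{1} + v_{7} = v_{0}  ⟹  sig = ⟨2 | 1⟩
  • {2,4}:  v_{2} + v_{4} = v_{5}  ⟹  sig = ⟨2 | 1⟩
  • {2,6}:  v_{2} + v_{6} = v_{4}  ⟹  sig = ⟨2 | 1⟩
  • {3,7}:  v_{3} + v_{7} = v_{6}  ⟹  sig = ⟨2 | 1⟩
  • {4,6}:  v_{4} + v_{6} = v_{3}  ⟹  sig = ⟨2 | 1⟩
  • {5,7}:  v_{5} + v_{7} = v_{2}  ⟹  sig = ⟨2 | 1⟩
  • {6,7}:  v_{6} + v_{7} = v_{1}  ⟹  sig = ⟨2 | 1⟩
  • {0,3}:  v_{0} + v_{3} = v_{1} + v_{6}  ⟹  sig = ⟨2 | 1 1⟩
  • {0,6}:  v_{0} + v_{6} = 2·v_{1}  ⟹  sig = ⟨2 | 2⟩
  • {1,3}:  v_{1} + v_{3} = 2·v_{6}  ⟹  sig = ⟨2 | 2⟩
  • {2,3}:  v_{2} + v_{3} = 2·v_{4}  ⟹  sig = ⟨2 | 2⟩
  • {5,6}:  v_{5} + v_{6} = 2·v_{4}  ⟹  sig = ⟨2 | 2⟩
  • {3,5}:  v_{3} + v_{5} = 3·v_{4}  ⟹  sig = ⟨2 | 3⟩

Signatures (|P|; sorted positive RHS coefficients), sorted:
    |P|=2: 20 collections, coeffs (), (), (), (1), (1), (1), (1), (1), (1), (1), (1), (1), (1), (1), (1,1), (2), (2), (2), (2), (3)


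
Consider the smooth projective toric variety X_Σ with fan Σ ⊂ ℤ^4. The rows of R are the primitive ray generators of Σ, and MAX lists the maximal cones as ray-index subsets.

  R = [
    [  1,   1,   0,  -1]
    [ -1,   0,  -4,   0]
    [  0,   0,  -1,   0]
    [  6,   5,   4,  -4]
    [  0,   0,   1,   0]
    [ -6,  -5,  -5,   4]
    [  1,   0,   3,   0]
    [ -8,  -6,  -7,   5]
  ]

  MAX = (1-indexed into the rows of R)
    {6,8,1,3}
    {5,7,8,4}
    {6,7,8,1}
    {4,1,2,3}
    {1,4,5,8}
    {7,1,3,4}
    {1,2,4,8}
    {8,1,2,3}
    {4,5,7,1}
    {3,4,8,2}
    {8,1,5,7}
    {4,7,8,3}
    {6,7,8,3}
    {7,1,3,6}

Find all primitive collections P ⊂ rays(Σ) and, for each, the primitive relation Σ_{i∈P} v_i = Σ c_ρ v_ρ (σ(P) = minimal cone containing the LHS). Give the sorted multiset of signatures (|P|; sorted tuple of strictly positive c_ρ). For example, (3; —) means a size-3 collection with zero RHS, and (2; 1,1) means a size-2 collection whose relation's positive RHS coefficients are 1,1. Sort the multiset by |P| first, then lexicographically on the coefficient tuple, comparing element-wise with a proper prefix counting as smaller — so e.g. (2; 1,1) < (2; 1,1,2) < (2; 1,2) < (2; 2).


|primitive collections| = 9. Relations:

  {3,5}:  v_{3} + v_{5} = 0  ⟹  sig = (2; —)
  {2,7}:  v_{2} + v_{7} = v_{3}  ⟹  sig = (2; 1)
  {4,6}:  v_{4} + v_{6} = v_{3}  ⟹  sig = (2; 1)
  {2,5}:  v_{2} + v_{5} = v_{1} + v_{4} + v_{8}  ⟹  sig = (2; 1,1,1)
  {5,6}:  v_{5} + v_{6} = v_{1} + v_{7} + v_{8}  ⟹  sig = (2; 1,1,1)
  {2,6}:  v_{2} + v_{6} = v_{1} + 2·v_{3} + v_{8}  ⟹  sig = (2; 1,1,2)
  {1,4,7,8}:  v_{1} + v_{4} + v_{7} + v_{8} = 0  ⟹  sig = (4; —)
  {1,3,4,8}:  v_{1} + v_{3} + v_{4} + v_{8} = v_{2}  ⟹  sig = (4; 1)
  {1,3,7,8}:  v_{1} + v_{3} + v_{7} + v_{8} = v_{6}  ⟹  sig = (4; 1)

Sorted signature multiset PRS(X):
{ (2; —),  (2; 1) ×2,  (2; 1,1,1) ×2,  (2; 1,1,2),  (4; —),  (4; 1) ×2 }


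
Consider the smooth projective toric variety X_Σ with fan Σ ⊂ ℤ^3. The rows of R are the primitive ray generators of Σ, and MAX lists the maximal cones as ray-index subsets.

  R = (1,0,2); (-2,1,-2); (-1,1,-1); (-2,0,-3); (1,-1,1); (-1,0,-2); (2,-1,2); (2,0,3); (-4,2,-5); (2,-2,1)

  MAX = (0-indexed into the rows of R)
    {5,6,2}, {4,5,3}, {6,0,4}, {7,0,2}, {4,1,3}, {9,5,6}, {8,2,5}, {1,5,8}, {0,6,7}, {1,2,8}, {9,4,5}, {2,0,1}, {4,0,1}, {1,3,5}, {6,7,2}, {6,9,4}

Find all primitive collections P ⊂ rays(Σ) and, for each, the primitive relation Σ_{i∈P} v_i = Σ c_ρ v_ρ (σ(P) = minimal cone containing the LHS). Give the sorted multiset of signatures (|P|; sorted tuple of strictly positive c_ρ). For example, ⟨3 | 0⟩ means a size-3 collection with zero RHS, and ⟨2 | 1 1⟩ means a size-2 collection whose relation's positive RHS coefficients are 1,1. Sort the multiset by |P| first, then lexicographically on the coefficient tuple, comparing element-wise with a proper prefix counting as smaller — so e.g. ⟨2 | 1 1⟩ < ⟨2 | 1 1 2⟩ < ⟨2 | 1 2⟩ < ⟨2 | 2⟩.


Minimal non-faces — 25 found among 10 rays, 16 max cones:

  P={0,5}:  v_{0} + v_{5} = 0  so sig = ⟨2 | 0⟩
  P={1,6}:  v_{1} + v_{6} = 0  so sig = ⟨2 | 0⟩
  P={2,4}:  v_{2} + v_{4} = 0  so sig = ⟨2 | 0⟩
  P={3,7}:  v_{3} + v_{7} = 0  so sig = ⟨2 | 0⟩
  P={0,3}:  v_{0} + v_{3} = v_{1} + v_{4}  so sig = ⟨2 | 1 1⟩
  P={0,8}:  v_{0} + v_{8} = v_{1} + v_{2}  so sig = ⟨2 | 1 1⟩
  P={0,9}:  v_{0} + v_{9} = v_{4} + v_{6}  so sig = ⟨2 | 1 1⟩
  P={1,7}:  v_{1} + v_{7} = v_{0} + v_{2}  so sig = ⟨2 | 1 1⟩
  P={1,9}:  v_{1} + v_{9} = v_{4} + v_{5}  so sig = ⟨2 | 1 1⟩
  P={2,3}:  v_{2} + v_{3} = v_{1} + v_{5}  so sig = ⟨2 | 1 1⟩
  P={2,9}:  v_{2} + v_{9} = v_{5} + v_{6}  so sig = ⟨2 | 1 1⟩
  P={3,6}:  v_{3} + v_{6} = v_{4} + v_{5}  so sig = ⟨2 | 1 1⟩
  P={4,7}:  v_{4} + v_{7} = v_{0} + v_{6}  so sig = ⟨2 | 1 1⟩
  P={4,8}:  v_{4} + v_{8} = v_{1} + v_{5}  so sig = ⟨2 | 1 1⟩
  P={5,7}:  v_{5} + v_{7} = v_{2} + v_{6}  so sig = ⟨2 | 1 1⟩
  P={6,8}:  v_{6} + v_{8} = v_{2} + v_{5}  so sig = ⟨2 | 1 1⟩
  P={7,8}:  v_{7} + v_{8} = 2·v_{2}  so sig = ⟨2 | 2⟩
  P={7,9}:  v_{7} + v_{9} = 2·v_{6}  so sig = ⟨2 | 2⟩
  P={8,9}:  v_{8} + v_{9} = 2·v_{5}  so sig = ⟨2 | 2⟩
  P={3,8}:  v_{3} + v_{8} = 2·v_{1} + 2·v_{5}  so sig = ⟨2 | 2 2⟩
  P={3,9}:  v_{3} + v_{9} = 2·v_{4} + 2·v_{5}  so sig = ⟨2 | 2 2⟩
  P={0,2,6}:  v_{0} + v_{2} + v_{6} = v_{7}  so sig = ⟨3 | 1⟩
  P={1,2,5}:  v_{1} + v_{2} + v_{5} = v_{8}  so sig = ⟨3 | 1⟩
  P={1,4,5}:  v_{1} + v_{4} + v_{5} = v_{3}  so sig = ⟨3 | 1⟩
  P={4,5,6}:  v_{4} + v_{5} + v_{6} = v_{9}  so sig = ⟨3 | 1⟩

Hence PRS(X_Σ) =
    ⟨2 | 0⟩
    ⟨2 | 0⟩
    ⟨2 | 0⟩
    ⟨2 | 0⟩
    ⟨2 | 1 1⟩
    ⟨2 | 1 1⟩
    ⟨2 | 1 1⟩
    ⟨2 | 1 1⟩
    ⟨2 | 1 1⟩
    ⟨2 | 1 1⟩
    ⟨2 | 1 1⟩
    ⟨2 | 1 1⟩
    ⟨2 | 1 1⟩
    ⟨2 | 1 1⟩
    ⟨2 | 1 1⟩
    ⟨2 | 1 1⟩
    ⟨2 | 2⟩
    ⟨2 | 2⟩
    ⟨2 | 2⟩
    ⟨2 | 2 2⟩
    ⟨2 | 2 2⟩
    ⟨3 | 1⟩
    ⟨3 | 1⟩
    ⟨3 | 1⟩
    ⟨3 | 1⟩


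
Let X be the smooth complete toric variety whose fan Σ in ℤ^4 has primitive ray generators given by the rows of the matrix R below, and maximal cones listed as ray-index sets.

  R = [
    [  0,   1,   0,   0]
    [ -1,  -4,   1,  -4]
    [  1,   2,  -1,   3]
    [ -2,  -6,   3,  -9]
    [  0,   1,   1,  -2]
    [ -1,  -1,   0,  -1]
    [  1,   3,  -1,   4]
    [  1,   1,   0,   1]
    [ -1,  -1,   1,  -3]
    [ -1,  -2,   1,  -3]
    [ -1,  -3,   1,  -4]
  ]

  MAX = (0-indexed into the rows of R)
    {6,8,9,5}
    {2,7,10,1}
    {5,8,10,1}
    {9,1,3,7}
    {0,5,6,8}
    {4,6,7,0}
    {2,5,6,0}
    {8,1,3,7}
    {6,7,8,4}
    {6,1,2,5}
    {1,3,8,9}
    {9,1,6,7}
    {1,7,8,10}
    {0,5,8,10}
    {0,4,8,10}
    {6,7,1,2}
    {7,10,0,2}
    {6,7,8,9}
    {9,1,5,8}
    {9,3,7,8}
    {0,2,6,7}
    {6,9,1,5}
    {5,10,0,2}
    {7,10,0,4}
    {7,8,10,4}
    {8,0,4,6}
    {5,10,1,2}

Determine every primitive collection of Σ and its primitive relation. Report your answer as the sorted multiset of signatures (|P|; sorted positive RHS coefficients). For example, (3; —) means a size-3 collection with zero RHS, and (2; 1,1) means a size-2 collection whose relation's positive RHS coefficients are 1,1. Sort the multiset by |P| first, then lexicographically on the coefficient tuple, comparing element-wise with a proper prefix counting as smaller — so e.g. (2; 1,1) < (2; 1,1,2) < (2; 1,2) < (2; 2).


20 collections generate NE(X_Σ); each relation:

  {2,9}:  v_{2} + v_{9} = 0  →  sig = (2; —)
  {5,7}:  v_{5} + v_{7} = 0  →  sig = (2; —)
  {6,10}:  v_{6} + v_{10} = 0  →  sig = (2; —)
  {0,1}:  v_{0} + v_{1} = v_{10}  →  sig = (2; 1)
  {0,9}:  v_{0} + v_{9} = v_{8}  →  sig = (2; 1)
  {2,8}:  v_{2} + v_{8} = v_{0}  →  sig = (2; 1)
  {4,5}:  v_{4} + v_{5} = v_{0} + v_{8}  →  sig = (2; 1,1)
  {9,10}:  v_{9} + v_{10} = v_{1} + v_{8}  →  sig = (2; 1,1)
  {1,4}:  v_{1} + v_{4} = v_{7} + v_{8} + v_{10}  →  sig = (2; 1,1,1)
  {2,3}:  v_{2} + v_{3} = v_{1} + v_{7} + v_{8}  →  sig = (2; 1,1,1)
  {3,5}:  v_{3} + v_{5} = v_{1} + v_{8} + v_{9}  →  sig = (2; 1,1,1)
  {0,3}:  v_{0} + v_{3} = v_{1} + v_{7} + 2·v_{8}  →  sig = (2; 1,1,2)
  {2,4}:  v_{2} + v_{4} = 2·v_{0} + v_{7}  →  sig = (2; 1,2)
  {3,6}:  v_{3} + v_{6} = v_{7} + 2·v_{9}  →  sig = (2; 1,2)
  {4,9}:  v_{4} + v_{9} = v_{7} + 2·v_{8}  →  sig = (2; 1,2)
  {3,10}:  v_{3} + v_{10} = 2·v_{1} + v_{7} + 2·v_{8}  →  sig = (2; 1,2,2)
  {3,4}:  v_{3} + v_{4} = v_{1} + 2·v_{7} + 3·v_{8}  →  sig = (2; 1,2,3)
  {0,7,8}:  v_{0} + v_{7} + v_{8} = v_{4}  →  sig = (3; 1)
  {1,6,8}:  v_{1} + v_{6} + v_{8} = v_{9}  →  sig = (3; 1)
  {1,7,8,9}:  v_{1} + v_{7} + v_{8} + v_{9} = v_{3}  →  sig = (4; 1)

Signatures (|P|; sorted positive RHS coefficients), sorted:
    |P|=2: 17 collections, coeffs (), (), (), (1), (1), (1), (1,1), (1,1), (1,1,1), (1,1,1), (1,1,1), (1,1,2), (1,2), (1,2), (1,2), (1,2,2), (1,2,3)
    |P|=3: 2 collections, coeffs (1), (1)
    |P|=4: 1 collection, coeffs (1)


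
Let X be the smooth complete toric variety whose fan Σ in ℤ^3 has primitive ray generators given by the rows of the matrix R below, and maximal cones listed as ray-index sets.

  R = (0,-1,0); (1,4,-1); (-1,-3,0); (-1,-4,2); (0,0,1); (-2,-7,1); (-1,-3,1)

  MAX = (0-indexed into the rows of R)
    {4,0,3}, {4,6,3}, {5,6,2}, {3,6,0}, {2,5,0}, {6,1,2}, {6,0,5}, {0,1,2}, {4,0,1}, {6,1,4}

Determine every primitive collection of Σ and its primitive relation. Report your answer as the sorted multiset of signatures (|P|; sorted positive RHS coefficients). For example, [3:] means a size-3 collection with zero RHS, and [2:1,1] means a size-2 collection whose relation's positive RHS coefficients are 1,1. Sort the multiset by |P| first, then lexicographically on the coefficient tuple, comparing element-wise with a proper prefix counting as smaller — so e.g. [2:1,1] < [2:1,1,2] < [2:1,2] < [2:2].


Primitive collections (9):

  {1,3}:  v_{1} + v_{3} = v_{4}  so sig = [2:1]
  {1,5}:  v_{1} + v_{5} = v_{2}  so sig = [2:1]
  {2,4}:  v_{2} + v_{4} = v_{6}  so sig = [2:1]
  {2,3}:  v_{2} + v_{3} = v_{0} + 2·v_{6}  so sig = [2:1,2]
  {4,5}:  v_{4} + v_{5} = v_{0} + 2·v_{6}  so sig = [2:1,2]
  {3,5}:  v_{3} + v_{5} = 2·v_{0} + 3·v_{6}  so sig = [2:2,3]
  {0,1,6}:  v_{0} + v_{1} + v_{6} = 0  so sig = [3:]
  {0,2,6}:  v_{0} + v_{2} + v_{6} = v_{5}  so sig = [3:1]
  {0,4,6}:  v_{0} + v_{4} + v_{6} = v_{3}  so sig = [3:1]

Sorted signature multiset PRS(X):
{ [2:1] ×3,  [2:1,2] ×2,  [2:2,3],  [3:],  [3:1] ×2 }


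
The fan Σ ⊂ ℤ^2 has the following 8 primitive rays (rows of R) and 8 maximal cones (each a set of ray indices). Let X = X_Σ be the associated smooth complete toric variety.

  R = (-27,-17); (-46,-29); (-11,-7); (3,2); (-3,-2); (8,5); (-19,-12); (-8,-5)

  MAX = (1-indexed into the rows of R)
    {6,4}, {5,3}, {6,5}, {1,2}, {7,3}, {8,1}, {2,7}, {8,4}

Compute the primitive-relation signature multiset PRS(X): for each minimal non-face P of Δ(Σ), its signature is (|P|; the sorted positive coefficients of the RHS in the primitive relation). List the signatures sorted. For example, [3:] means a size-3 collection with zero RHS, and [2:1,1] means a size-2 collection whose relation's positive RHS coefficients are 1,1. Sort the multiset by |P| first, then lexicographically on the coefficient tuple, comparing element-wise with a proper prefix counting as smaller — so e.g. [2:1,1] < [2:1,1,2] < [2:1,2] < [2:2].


20 collections generate NE(X_Σ); each relation:

  P = {4,5}:  v_{4} + v_{5} = 0  →  sig = [2:]
  P = {6,8}:  v_{6} + v_{8} = 0  →  sig = [2:]
  P = {1,6}:  v_{1} + v_{6} = v_{7}  →  sig = [2:1]
  P = {1,7}:  v_{1} + v_{7} = v_{2}  →  sig = [2:1]
  P = {3,4}:  v_{3} + v_{4} = v_{8}  →  sig = [2:1]
  P = {3,6}:  v_{3} + v_{6} = v_{5}  →  sig = [2:1]
  P = {3,8}:  v_{3} + v_{8} = v_{7}  →  sig = [2:1]
  P = {5,8}:  v_{5} + v_{8} = v_{3}  →  sig = [2:1]
  P = {6,7}:  v_{6} + v_{7} = v_{3}  →  sig = [2:1]
  P = {7,8}:  v_{7} + v_{8} = v_{1}  →  sig = [2:1]
  P = {1,5}:  v_{1} + v_{5} = v_{3} + v_{7}  →  sig = [2:1,1]
  P = {2,4}:  v_{2} + v_{4} = v_{1} + 2·v_{8}  →  sig = [2:1,2]
  P = {2,5}:  v_{2} + v_{5} = v_{3} + 2·v_{7}  →  sig = [2:1,2]
  P = {1,3}:  v_{1} + v_{3} = 2·v_{7}  →  sig = [2:2]
  P = {2,6}:  v_{2} + v_{6} = 2·v_{7}  →  sig = [2:2]
  P = {2,8}:  v_{2} + v_{8} = 2·v_{1}  →  sig = [2:2]
  P = {4,7}:  v_{4} + v_{7} = 2·v_{8}  →  sig = [2:2]
  P = {5,7}:  v_{5} + v_{7} = 2·v_{3}  →  sig = [2:2]
  P = {1,4}:  v_{1} + v_{4} = 3·v_{8}  →  sig = [2:3]
  P = {2,3}:  v_{2} + v_{3} = 3·v_{7}  →  sig = [2:3]

Signatures (|P|; sorted positive RHS coefficients), sorted:
{ [2:] ×2,  [2:1] ×8,  [2:1,1],  [2:1,2] ×2,  [2:2] ×5,  [2:3] ×2 }


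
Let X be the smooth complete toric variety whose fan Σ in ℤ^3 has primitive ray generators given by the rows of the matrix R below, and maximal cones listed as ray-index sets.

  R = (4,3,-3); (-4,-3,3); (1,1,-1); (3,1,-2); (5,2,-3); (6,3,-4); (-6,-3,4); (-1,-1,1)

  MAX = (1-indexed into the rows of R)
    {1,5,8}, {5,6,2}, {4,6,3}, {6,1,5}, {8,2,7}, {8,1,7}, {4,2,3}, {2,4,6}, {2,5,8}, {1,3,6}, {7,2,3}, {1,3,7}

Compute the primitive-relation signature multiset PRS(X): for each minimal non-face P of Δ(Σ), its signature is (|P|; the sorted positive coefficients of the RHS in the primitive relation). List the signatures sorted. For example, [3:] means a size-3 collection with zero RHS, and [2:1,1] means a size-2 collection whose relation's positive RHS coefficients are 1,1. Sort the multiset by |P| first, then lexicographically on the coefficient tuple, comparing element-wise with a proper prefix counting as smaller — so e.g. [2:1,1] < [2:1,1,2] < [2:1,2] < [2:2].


Σ has 11 primitive collections:

  P = {1,2}:  v_{1} + v_{2} = 0  ⇒ sig = [2:]
  P = {3,8}:  v_{3} + v_{8} = 0  ⇒ sig = [2:]
  P = {6,7}:  v_{6} + v_{7} = 0  ⇒ sig = [2:]
  P = {3,5}:  v_{3} + v_{5} = v_{6}  ⇒ sig = [2:1]
  P = {5,7}:  v_{5} + v_{7} = v_{8}  ⇒ sig = [2:1]
  P = {6,8}:  v_{6} + v_{8} = v_{5}  ⇒ sig = [2:1]
  P = {1,4}:  v_{1} + v_{4} = v_{3} + v_{6}  ⇒ sig = [2:1,1]
  P = {4,7}:  v_{4} + v_{7} = v_{2} + v_{3}  ⇒ sig = [2:1,1]
  P = {4,8}:  v_{4} + v_{8} = v_{2} + v_{6}  ⇒ sig = [2:1,1]
  P = {4,5}:  v_{4} + v_{5} = v_{2} + 2·v_{6}  ⇒ sig = [2:1,2]
  P = {2,3,6}:  v_{2} + v_{3} + v_{6} = v_{4}  ⇒ sig = [3:1]

so the primitive-relation signature multiset is
    [2:]
    [2:]
    [2:]
    [2:1]
    [2:1]
    [2:1]
    [2:1,1]
    [2:1,1]
    [2:1,1]
    [2:1,2]
    [3:1]


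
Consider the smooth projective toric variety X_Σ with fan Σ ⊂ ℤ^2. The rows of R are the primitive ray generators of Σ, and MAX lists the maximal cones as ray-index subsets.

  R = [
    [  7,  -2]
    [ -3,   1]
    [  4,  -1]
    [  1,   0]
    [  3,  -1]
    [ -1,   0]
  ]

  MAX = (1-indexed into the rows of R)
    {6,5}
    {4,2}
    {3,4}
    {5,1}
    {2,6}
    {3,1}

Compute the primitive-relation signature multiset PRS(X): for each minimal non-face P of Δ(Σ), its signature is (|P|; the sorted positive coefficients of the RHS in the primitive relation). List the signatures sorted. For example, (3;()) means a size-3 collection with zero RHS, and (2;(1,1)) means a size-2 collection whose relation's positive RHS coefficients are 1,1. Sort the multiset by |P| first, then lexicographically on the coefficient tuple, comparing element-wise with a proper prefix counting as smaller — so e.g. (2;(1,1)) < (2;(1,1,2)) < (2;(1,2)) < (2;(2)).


Primitive collections (9):

  P = {2,5}:  v_{2} + v_{5} = 0  ⇒ sig = (2;())
  P = {4,6}:  v_{4} + v_{6} = 0  ⇒ sig = (2;())
  P = {1,2}:  v_{1} + v_{2} = v_{3}  ⇒ sig = (2;(1))
  P = {2,3}:  v_{2} + v_{3} = v_{4}  ⇒ sig = (2;(1))
  P = {3,5}:  v_{3} + v_{5} = v_{1}  ⇒ sig = (2;(1))
  P = {3,6}:  v_{3} + v_{6} = v_{5}  ⇒ sig = (2;(1))
  P = {4,5}:  v_{4} + v_{5} = v_{3}  ⇒ sig = (2;(1))
  P = {1,4}:  v_{1} + v_{4} = 2·v_{3}  ⇒ sig = (2;(2))
  P = {1,6}:  v_{1} + v_{6} = 2·v_{5}  ⇒ sig = (2;(2))

Hence PRS(X_Σ) =
    (2;())
    (2;())
    (2;(1))
    (2;(1))
    (2;(1))
    (2;(1))
    (2;(1))
    (2;(2))
    (2;(2))


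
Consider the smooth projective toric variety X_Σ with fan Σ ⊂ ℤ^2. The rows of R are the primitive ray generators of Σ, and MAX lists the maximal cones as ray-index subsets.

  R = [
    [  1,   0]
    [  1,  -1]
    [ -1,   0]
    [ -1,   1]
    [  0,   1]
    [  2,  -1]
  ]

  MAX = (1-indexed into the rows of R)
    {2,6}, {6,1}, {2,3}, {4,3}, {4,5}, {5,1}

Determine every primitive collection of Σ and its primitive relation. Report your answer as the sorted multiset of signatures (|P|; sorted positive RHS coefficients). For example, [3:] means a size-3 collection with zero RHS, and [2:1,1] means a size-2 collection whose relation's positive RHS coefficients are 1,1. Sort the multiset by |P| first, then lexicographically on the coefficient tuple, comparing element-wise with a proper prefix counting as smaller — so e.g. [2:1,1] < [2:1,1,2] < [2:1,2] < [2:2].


Minimal non-faces — 9 found among 6 rays, 6 max cones:

  • {1,3}:  v_{1} + v_{3} = 0  so sig = [2:]
  • {2,4}:  v_{2} + v_{4} = 0  so sig = [2:]
  • {1,2}:  v_{1} + v_{2} = v_{6}  so sig = [2:1]
  • {1,4}:  v_{1} + v_{4} = v_{5}  so sig = [2:1]
  • {2,5}:  v_{2} + v_{5} = v_{1}  so sig = [2:1]
  • {3,5}:  v_{3} + v_{5} = v_{4}  so sig = [2:1]
  • {3,6}:  v_{3} + v_{6} = v_{2}  so sig = [2:1]
  • {4,6}:  v_{4} + v_{6} = v_{1}  so sig = [2:1]
  • {5,6}:  v_{5} + v_{6} = 2·v_{1}  so sig = [2:2]

so the primitive-relation signature multiset is
{ [2:] ×2,  [2:1] ×6,  [2:2] }


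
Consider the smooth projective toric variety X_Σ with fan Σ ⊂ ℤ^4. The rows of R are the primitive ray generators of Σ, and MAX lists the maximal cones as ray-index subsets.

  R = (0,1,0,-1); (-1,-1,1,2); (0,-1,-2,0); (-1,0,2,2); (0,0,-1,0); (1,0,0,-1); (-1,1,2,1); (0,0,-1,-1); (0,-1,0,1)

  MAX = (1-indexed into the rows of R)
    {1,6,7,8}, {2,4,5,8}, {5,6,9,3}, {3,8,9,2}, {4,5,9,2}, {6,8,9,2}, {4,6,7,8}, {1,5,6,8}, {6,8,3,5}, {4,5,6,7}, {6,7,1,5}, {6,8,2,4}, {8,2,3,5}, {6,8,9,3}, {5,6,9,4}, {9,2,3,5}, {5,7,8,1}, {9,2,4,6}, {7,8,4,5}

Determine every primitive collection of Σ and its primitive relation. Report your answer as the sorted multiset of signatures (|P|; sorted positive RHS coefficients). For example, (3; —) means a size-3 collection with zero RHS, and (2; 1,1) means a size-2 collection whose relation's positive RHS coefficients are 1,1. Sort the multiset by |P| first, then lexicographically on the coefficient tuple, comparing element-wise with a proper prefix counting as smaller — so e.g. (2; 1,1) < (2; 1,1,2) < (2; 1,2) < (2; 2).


Minimal non-faces — 14 found among 9 rays, 19 max cones:

  {1,9}:  v_{1} + v_{9} = 0  ⇒ sig = (2; —)
  {1,4}:  v_{1} + v_{4} = v_{7}  ⇒ sig = (2; 1)
  {7,9}:  v_{7} + v_{9} = v_{4}  ⇒ sig = (2; 1)
  {1,2}:  v_{1} + v_{2} = v_{4} + v_{8}  ⇒ sig = (2; 1,1)
  {1,3}:  v_{1} + v_{3} = v_{5} + v_{8}  ⇒ sig = (2; 1,1)
  {3,4}:  v_{3} + v_{4} = v_{2} + v_{5}  ⇒ sig = (2; 1,1)
  {3,7}:  v_{3} + v_{7} = v_{4} + v_{5} + v_{8}  ⇒ sig = (2; 1,1,1)
  {2,7}:  v_{2} + v_{7} = 2·v_{4} + v_{8}  ⇒ sig = (2; 1,2)
  {2,5,6}:  v_{2} + v_{5} + v_{6} = v_{9}  ⇒ sig = (3; 1)
  {4,8,9}:  v_{4} + v_{8} + v_{9} = v_{2}  ⇒ sig = (3; 1)
  {5,8,9}:  v_{5} + v_{8} + v_{9} = v_{3}  ⇒ sig = (3; 1)
  {2,3,6}:  v_{2} + v_{3} + v_{6} = v_{8} + 2·v_{9}  ⇒ sig = (3; 1,2)
  {4,5,6,8}:  v_{4} + v_{5} + v_{6} + v_{8} = 0  ⇒ sig = (4; —)
  {5,6,7,8}:  v_{5} + v_{6} + v_{7} + v_{8} = v_{1}  ⇒ sig = (4; 1)

so the primitive-relation signature multiset is
    |P|=2: 8 collections, coeffs (), (1), (1), (1,1), (1,1), (1,1), (1,1,1), (1,2)
    |P|=3: 4 collections, coeffs (1), (1), (1), (1,2)
    |P|=4: 2 collections, coeffs (), (1)


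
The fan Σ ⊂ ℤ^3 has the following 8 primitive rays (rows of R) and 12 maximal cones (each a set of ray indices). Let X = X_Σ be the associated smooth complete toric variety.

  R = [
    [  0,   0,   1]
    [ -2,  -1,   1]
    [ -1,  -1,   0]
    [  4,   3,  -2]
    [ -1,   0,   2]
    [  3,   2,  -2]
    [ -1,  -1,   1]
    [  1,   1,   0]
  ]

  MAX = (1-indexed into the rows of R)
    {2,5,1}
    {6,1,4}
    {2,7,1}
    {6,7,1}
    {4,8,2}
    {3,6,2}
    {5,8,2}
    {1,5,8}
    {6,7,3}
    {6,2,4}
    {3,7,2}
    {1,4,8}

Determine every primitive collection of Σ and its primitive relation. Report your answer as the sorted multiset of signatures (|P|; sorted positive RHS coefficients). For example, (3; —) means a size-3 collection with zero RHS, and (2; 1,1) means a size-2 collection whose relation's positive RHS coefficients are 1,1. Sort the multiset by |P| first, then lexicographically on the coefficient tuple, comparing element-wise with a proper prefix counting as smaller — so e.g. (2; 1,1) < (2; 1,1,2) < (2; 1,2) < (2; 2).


|primitive collections| = 14. Relations:

  {3,8}:  v_{3} + v_{8} = 0  →  sig = (2; —)
  {1,3}:  v_{1} + v_{3} = v_{7}  →  sig = (2; 1)
  {3,4}:  v_{3} + v_{4} = v_{6}  →  sig = (2; 1)
  {6,8}:  v_{6} + v_{8} = v_{4}  →  sig = (2; 1)
  {7,8}:  v_{7} + v_{8} = v_{1}  →  sig = (2; 1)
  {3,5}:  v_{3} + v_{5} = v_{1} + v_{2}  →  sig = (2; 1,1)
  {4,7}:  v_{4} + v_{7} = v_{1} + v_{6}  →  sig = (2; 1,1)
  {5,7}:  v_{5} + v_{7} = 2·v_{1} + v_{2}  →  sig = (2; 1,2)
  {5,6}:  v_{5} + v_{6} = 2·v_{8}  →  sig = (2; 2)
  {4,5}:  v_{4} + v_{5} = 3·v_{8}  →  sig = (2; 3)
  {2,6,7}:  v_{2} + v_{6} + v_{7} = 0  →  sig = (3; —)
  {1,2,6}:  v_{1} + v_{2} + v_{6} = v_{8}  →  sig = (3; 1)
  {1,2,8}:  v_{1} + v_{2} + v_{8} = v_{5}  →  sig = (3; 1)
  {1,2,4}:  v_{1} + v_{2} + v_{4} = 2·v_{8}  →  sig = (3; 2)

Signatures (|P|; sorted positive RHS coefficients), sorted:
    (2; —)
    (2; 1)
    (2; 1)
    (2; 1)
    (2; 1)
    (2; 1,1)
    (2; 1,1)
    (2; 1,2)
    (2; 2)
    (2; 3)
    (3; —)
    (3; 1)
    (3; 1)
    (3; 2)


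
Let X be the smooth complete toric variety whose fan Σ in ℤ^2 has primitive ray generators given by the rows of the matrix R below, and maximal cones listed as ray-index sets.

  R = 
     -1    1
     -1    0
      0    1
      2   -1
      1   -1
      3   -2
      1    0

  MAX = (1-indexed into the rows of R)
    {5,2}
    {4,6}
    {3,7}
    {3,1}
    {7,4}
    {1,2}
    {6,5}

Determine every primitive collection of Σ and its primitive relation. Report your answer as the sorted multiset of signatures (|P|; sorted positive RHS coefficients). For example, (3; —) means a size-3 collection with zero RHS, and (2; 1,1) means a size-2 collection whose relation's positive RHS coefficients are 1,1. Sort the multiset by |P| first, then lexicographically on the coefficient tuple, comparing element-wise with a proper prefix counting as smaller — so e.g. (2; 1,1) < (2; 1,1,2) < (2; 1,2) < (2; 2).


14 minimal non-faces of Δ(Σ) (on 7 rays):

  P = {1,5}:  v_{1} + v_{5} = 0  ⟹  sig = (2; —)
  P = {2,7}:  v_{2} + v_{7} = 0  ⟹  sig = (2; —)
  P = {1,4}:  v_{1} + v_{4} = v_{7}  ⟹  sig = (2; 1)
  P = {1,6}:  v_{1} + v_{6} = v_{4}  ⟹  sig = (2; 1)
  P = {1,7}:  v_{1} + v_{7} = v_{3}  ⟹  sig = (2; 1)
  P = {2,3}:  v_{2} + v_{3} = v_{1}  ⟹  sig = (2; 1)
  P = {2,4}:  v_{2} + v_{4} = v_{5}  ⟹  sig = (2; 1)
  P = {3,5}:  v_{3} + v_{5} = v_{7}  ⟹  sig = (2; 1)
  P = {4,5}:  v_{4} + v_{5} = v_{6}  ⟹  sig = (2; 1)
  P = {5,7}:  v_{5} + v_{7} = v_{4}  ⟹  sig = (2; 1)
  P = {3,6}:  v_{3} + v_{6} = v_{4} + v_{7}  ⟹  sig = (2; 1,1)
  P = {2,6}:  v_{2} + v_{6} = 2·v_{5}  ⟹  sig = (2; 2)
  P = {3,4}:  v_{3} + v_{4} = 2·v_{7}  ⟹  sig = (2; 2)
  P = {6,7}:  v_{6} + v_{7} = 2·v_{4}  ⟹  sig = (2; 2)

Hence PRS(X_Σ) =
[(2; —), (2; —), (2; 1), (2; 1), (2; 1), (2; 1), (2; 1), (2; 1), (2; 1), (2; 1), (2; 1,1), (2; 2), (2; 2), (2; 2)]
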